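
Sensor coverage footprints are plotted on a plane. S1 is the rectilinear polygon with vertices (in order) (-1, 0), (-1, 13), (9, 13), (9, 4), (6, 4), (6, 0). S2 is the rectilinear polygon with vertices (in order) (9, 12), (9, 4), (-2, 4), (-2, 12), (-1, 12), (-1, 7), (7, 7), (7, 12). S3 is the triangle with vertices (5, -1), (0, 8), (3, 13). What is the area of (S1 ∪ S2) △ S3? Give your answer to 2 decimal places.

100.41

|S1 ∪ S2| = 126.
|(S1 ∪ S2) ∩ S3| = 25.7937.
|(S1 ∪ S2) △ S3| = 126 + 26 − 51.5873 = 100.41.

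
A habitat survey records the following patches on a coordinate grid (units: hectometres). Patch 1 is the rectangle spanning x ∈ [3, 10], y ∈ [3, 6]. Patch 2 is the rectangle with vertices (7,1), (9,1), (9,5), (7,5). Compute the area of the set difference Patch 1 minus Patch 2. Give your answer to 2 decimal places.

17.00

|Patch 1∩Patch 2|: x∈[7,9], y∈[3,5] → 2·2 = 4.
|Patch 1| = 21.
|Patch 1 ∖ Patch 2| = |Patch 1| − |Patch 1∩Patch 2| = 21 − 4 = 17.00.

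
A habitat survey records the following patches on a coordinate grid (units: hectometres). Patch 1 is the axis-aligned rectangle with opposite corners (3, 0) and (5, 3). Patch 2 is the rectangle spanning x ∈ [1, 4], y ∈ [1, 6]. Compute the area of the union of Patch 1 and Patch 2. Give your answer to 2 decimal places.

19.00

By inclusion–exclusion:
Individual areas: |Patch 1| = 6, |Patch 2| = 15.
|Patch 1∩Patch 2|: x∈[3,4], y∈[1,3] → 1·2 = 2.
|Patch 1 ∪ Patch 2| = 21 − 2 = 19.00.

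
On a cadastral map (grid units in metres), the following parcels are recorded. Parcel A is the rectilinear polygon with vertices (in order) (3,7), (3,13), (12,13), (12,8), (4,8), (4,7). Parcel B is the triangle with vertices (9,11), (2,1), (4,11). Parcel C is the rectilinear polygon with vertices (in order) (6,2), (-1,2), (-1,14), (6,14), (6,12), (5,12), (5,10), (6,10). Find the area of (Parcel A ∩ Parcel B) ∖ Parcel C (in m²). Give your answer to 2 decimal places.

|Parcel A ∩ Parcel B| = 13.45.
|(Parcel A ∩ Parcel B) ∩ Parcel C| = 6.6.
|(Parcel A ∩ Parcel B) ∖ Parcel C| = 13.45 − 6.6 = 6.85.

6.85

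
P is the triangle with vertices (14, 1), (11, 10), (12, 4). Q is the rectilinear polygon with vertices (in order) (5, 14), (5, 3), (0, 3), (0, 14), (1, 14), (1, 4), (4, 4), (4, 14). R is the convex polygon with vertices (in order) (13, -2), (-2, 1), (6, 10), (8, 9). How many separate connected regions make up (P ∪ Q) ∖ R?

(P ∪ Q) ∖ R splits into 3 disjoint pieces (area 4.5, area 5.6875, area 10.1875).

3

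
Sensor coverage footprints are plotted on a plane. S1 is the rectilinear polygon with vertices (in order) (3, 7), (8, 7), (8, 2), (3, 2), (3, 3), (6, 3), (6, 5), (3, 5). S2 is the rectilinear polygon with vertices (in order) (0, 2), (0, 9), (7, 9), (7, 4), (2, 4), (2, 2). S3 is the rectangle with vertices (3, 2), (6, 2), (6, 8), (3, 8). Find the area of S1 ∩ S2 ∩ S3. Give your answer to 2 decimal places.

6.00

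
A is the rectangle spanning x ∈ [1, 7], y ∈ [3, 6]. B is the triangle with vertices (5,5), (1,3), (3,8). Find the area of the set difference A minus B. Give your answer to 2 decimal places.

12.13

|A| = 18, |A∩B| = 5.8667.
|A ∖ B| = |A| − |A∩B| = 18 − 5.8667 = 12.13.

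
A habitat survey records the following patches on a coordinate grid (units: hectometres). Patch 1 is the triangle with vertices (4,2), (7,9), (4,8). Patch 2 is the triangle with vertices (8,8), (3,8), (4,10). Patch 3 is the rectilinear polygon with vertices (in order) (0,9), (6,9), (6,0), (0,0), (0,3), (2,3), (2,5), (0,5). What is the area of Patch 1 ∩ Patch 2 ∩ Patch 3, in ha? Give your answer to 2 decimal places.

The intersection is the polygon with vertices (4,8), (6,8.667), (6,8).
By the shoelace formula its area is 0.67.

0.67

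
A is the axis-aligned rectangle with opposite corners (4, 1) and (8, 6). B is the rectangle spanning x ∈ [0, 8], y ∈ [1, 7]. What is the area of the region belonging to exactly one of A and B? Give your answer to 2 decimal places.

|A∩B|: x∈[4,8], y∈[1,6] → 4·5 = 20.
|A △ B| = |A| + |B| − 2·|A∩B| = 20 + 48 − 40 = 28.00.

28.00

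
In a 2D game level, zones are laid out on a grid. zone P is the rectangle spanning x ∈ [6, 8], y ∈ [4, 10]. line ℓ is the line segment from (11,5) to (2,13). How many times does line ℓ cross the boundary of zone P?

The segment meets the boundary at (6,9.444), (8,7.667).

2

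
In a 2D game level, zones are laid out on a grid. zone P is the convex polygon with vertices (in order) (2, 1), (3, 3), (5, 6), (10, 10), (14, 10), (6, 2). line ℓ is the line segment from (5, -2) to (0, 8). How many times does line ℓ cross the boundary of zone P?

2

The segment meets the boundary at (2.75,2.5), (3.333,1.333).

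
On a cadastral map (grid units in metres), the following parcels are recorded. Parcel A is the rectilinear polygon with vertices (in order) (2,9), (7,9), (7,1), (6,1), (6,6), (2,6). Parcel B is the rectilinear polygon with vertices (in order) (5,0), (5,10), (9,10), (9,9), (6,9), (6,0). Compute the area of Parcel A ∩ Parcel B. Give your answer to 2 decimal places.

3.00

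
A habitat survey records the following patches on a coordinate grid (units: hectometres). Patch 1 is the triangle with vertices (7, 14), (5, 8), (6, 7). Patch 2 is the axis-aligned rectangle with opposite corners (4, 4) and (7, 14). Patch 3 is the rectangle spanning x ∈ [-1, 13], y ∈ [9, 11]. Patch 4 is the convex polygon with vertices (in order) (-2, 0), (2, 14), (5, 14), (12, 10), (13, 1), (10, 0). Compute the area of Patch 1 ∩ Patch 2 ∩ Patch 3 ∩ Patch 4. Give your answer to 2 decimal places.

1.52

The intersection is the polygon with vertices (6.571,11), (6.286,9), (5.333,9), (6,11).
By the shoelace formula its area is 1.52.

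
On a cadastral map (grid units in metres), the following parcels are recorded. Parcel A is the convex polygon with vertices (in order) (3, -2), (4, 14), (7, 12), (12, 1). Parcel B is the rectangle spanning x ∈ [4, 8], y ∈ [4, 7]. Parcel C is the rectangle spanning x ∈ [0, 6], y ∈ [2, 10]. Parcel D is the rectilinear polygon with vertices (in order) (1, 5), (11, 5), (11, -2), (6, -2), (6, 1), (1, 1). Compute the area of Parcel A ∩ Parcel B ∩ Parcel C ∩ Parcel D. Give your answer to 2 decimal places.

The intersection is the polygon with vertices (6,4), (4,4), (4,5), (6,5).
By the shoelace formula its area is 2.00.

2.00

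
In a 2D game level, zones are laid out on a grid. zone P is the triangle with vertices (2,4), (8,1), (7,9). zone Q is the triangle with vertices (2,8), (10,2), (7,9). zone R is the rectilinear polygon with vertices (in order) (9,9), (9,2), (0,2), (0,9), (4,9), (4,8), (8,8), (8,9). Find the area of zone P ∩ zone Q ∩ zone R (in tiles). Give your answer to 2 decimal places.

The intersection is the polygon with vertices (4.286,6.286), (6,8), (7.125,8), (7.655,3.759).
By the shoelace formula its area is 7.44.

7.44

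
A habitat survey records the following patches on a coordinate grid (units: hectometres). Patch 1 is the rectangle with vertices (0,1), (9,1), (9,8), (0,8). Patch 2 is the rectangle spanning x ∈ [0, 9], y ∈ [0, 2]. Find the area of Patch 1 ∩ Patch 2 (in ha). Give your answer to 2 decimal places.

9.00

|Patch 1∩Patch 2|: x∈[0,9], y∈[1,2] → 9·1 = 9.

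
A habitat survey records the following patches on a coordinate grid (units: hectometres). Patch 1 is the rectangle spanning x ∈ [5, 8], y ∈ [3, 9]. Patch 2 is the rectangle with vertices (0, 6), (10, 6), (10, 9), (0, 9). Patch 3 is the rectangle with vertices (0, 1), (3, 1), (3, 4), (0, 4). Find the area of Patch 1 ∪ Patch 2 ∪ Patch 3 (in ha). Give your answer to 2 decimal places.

By inclusion–exclusion:
Individual areas: |Patch 1| = 18, |Patch 2| = 30, |Patch 3| = 9.
|Patch 1∩Patch 2|: x∈[5,8], y∈[6,9] → 3·3 = 9.
|Patch 1∩Patch 3| = 0 (no overlap).
|Patch 2∩Patch 3| = 0 (no overlap).
|Patch 1∩Patch 2∩Patch 3| = 0.
|Patch 1 ∪ Patch 2 ∪ Patch 3| = 57 − 9 + 0 = 48.00.

48.00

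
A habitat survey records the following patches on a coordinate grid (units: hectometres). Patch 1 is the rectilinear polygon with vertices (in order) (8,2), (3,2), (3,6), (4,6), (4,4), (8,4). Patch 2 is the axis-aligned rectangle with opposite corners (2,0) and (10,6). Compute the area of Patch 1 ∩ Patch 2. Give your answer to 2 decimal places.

The intersection is the polygon with vertices (3,2), (3,6), (4,6), (4,4), (8,4), (8,2).
By the shoelace formula its area is 12.00.

12.00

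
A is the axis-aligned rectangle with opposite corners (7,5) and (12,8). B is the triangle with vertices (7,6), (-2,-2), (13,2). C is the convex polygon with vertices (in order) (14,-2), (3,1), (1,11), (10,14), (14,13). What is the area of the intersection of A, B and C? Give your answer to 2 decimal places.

0.75

The intersection is the polygon with vertices (7,6), (8.5,5), (7,5).
By the shoelace formula its area is 0.75.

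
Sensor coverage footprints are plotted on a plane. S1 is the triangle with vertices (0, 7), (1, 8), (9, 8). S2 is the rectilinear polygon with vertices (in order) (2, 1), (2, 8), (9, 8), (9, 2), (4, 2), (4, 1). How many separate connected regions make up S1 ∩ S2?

1

S1 ∩ S2 is a single connected region.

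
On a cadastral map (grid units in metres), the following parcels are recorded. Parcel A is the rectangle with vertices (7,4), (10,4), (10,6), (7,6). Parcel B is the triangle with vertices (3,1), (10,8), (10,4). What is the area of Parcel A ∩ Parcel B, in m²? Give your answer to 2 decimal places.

5.50

The intersection is the polygon with vertices (10,4), (7,4), (7,5), (8,6), (10,6).
By the shoelace formula its area is 5.50.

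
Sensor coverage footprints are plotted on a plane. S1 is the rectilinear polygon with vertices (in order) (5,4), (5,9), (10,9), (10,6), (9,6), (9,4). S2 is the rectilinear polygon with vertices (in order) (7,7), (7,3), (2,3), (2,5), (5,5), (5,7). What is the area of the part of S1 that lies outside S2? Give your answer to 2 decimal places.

|S1| = 23, |S1∩S2| = 6.
|S1 ∖ S2| = |S1| − |S1∩S2| = 23 − 6 = 17.00.

17.00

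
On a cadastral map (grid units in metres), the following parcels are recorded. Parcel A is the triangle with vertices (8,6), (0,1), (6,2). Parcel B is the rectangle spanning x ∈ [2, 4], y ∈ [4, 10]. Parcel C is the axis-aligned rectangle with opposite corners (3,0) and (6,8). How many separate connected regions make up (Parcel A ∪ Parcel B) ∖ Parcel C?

3

(Parcel A ∪ Parcel B) ∖ Parcel C splits into 3 disjoint pieces (area 2.0625, area 2.75, area 8).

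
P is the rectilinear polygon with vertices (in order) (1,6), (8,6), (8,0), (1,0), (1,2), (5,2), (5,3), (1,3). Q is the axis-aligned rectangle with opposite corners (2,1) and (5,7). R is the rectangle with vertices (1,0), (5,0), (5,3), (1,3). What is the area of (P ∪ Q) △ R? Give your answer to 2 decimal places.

34.00

|P ∪ Q| = 44.
|(P ∪ Q) ∩ R| = 11.
|(P ∪ Q) △ R| = 44 + 12 − 22 = 34.00.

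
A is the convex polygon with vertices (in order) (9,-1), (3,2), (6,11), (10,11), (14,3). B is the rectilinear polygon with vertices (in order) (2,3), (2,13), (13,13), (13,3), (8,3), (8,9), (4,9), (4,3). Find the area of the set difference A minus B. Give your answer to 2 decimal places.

47.17

|A| = 83.5, |A∩B| = 36.3333.
|A ∖ B| = |A| − |A∩B| = 83.5 − 36.3333 = 47.17.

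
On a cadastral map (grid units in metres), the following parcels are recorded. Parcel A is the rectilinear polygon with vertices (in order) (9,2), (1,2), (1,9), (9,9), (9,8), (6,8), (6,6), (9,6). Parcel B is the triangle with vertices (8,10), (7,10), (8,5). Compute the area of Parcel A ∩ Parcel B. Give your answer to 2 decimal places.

0.80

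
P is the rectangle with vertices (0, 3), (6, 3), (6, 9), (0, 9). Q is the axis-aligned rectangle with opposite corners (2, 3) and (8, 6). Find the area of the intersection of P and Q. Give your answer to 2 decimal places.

|P∩Q|: x∈[2,6], y∈[3,6] → 4·3 = 12.

12.00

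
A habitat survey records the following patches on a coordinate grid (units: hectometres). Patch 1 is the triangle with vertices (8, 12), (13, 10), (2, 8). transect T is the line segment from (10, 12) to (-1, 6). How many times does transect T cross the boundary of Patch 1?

2

The segment meets the boundary at (3,8.182), (9.154,11.538).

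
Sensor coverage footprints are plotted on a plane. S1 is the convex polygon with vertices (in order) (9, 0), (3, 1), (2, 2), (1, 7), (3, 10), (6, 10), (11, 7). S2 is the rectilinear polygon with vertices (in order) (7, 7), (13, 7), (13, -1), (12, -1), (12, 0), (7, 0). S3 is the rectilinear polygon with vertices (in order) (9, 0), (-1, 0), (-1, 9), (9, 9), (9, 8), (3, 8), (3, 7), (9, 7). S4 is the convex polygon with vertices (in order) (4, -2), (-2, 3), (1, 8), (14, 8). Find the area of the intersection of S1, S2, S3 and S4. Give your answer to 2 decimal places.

The intersection is the polygon with vertices (9,7), (9,3), (7,1), (7,7).
By the shoelace formula its area is 10.00.

10.00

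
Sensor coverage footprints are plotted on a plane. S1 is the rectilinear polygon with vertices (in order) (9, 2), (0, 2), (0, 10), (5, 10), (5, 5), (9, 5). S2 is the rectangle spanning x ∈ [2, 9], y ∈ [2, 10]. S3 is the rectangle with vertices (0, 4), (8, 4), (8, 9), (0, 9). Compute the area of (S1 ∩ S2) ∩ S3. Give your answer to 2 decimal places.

The region (S1 ∩ S2) ∩ S3 is the polygon with vertices (2,9), (5,9), (5,5), (8,5), (8,4), (2,4).
By the shoelace formula its area is 18.00.

18.00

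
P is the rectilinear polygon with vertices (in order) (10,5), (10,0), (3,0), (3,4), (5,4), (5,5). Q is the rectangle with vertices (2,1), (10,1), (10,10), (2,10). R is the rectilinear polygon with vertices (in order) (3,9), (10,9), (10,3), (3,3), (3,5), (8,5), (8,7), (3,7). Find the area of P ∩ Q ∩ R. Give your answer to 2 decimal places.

The intersection is the polygon with vertices (3,4), (5,4), (5,5), (8,5), (10,5), (10,3), (3,3).
By the shoelace formula its area is 12.00.

12.00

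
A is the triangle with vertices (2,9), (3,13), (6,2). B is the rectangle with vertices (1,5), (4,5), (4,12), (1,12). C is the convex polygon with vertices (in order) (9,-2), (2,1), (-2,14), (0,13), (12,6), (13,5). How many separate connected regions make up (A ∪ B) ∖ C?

(A ∪ B) ∖ C is a single connected region.

1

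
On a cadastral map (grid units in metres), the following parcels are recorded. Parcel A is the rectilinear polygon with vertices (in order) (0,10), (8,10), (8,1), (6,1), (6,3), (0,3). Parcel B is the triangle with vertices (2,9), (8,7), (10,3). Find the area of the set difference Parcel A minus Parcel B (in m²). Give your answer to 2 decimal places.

|Parcel A| = 60, |Parcel A∩Parcel B| = 7.5.
|Parcel A ∖ Parcel B| = |Parcel A| − |Parcel A∩Parcel B| = 60 − 7.5 = 52.50.

52.50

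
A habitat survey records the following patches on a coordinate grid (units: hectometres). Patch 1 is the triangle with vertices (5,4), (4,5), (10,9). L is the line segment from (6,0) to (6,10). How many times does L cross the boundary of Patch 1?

2

The segment meets the boundary at (6,6.333), (6,5).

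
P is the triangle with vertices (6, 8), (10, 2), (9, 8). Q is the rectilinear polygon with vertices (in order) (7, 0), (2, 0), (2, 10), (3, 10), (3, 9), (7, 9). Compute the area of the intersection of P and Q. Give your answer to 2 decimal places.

The intersection is the polygon with vertices (6,8), (7,8), (7,6.5).
By the shoelace formula its area is 0.75.

0.75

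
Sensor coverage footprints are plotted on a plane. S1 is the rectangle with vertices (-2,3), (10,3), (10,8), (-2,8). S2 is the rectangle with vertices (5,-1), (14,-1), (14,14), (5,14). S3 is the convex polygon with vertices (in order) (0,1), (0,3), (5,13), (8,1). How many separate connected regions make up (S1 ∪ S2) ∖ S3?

(S1 ∪ S2) ∖ S3 splits into 2 disjoint pieces (area 16.25, area 117).

2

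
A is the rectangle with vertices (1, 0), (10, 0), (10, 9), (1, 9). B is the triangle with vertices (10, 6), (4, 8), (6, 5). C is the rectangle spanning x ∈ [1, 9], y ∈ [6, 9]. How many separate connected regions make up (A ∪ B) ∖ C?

(A ∪ B) ∖ C is a single connected region.

1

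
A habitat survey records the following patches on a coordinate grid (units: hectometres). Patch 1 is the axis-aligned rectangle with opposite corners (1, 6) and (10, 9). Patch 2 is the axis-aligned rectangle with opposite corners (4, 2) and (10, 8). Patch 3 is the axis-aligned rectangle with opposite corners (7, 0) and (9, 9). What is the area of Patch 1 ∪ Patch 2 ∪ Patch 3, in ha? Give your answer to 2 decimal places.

By inclusion–exclusion:
Individual areas: |Patch 1| = 27, |Patch 2| = 36, |Patch 3| = 18.
|Patch 1∩Patch 2|: x∈[4,10], y∈[6,8] → 6·2 = 12.
|Patch 1∩Patch 3|: x∈[7,9], y∈[6,9] → 2·3 = 6.
|Patch 2∩Patch 3|: x∈[7,9], y∈[2,8] → 2·6 = 12.
|Patch 1∩Patch 2∩Patch 3| = 4.
|Patch 1 ∪ Patch 2 ∪ Patch 3| = 81 − 30 + 4 = 55.00.

55.00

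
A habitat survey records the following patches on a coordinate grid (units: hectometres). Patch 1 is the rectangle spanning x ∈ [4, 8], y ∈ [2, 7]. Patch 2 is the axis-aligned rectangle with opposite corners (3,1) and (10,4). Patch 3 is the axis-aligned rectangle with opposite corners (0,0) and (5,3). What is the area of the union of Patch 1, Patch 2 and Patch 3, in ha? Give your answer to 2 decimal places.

44.00

By inclusion–exclusion:
Individual areas: |Patch 1| = 20, |Patch 2| = 21, |Patch 3| = 15.
|Patch 1∩Patch 2|: x∈[4,8], y∈[2,4] → 4·2 = 8.
|Patch 1∩Patch 3|: x∈[4,5], y∈[2,3] → 1·1 = 1.
|Patch 2∩Patch 3|: x∈[3,5], y∈[1,3] → 2·2 = 4.
|Patch 1∩Patch 2∩Patch 3| = 1.
|Patch 1 ∪ Patch 2 ∪ Patch 3| = 56 − 13 + 1 = 44.00.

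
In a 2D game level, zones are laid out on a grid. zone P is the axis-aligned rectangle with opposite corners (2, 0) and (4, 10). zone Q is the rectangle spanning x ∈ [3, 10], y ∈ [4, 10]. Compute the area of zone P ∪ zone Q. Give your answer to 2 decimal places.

56.00

By inclusion–exclusion:
Individual areas: |zone P| = 20, |zone Q| = 42.
|zone P∩zone Q|: x∈[3,4], y∈[4,10] → 1·6 = 6.
|zone P ∪ zone Q| = 62 − 6 = 56.00.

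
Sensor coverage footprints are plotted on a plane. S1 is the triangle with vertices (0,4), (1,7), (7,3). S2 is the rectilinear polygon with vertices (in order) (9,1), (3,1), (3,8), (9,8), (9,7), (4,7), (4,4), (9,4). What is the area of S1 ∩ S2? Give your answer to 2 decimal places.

The intersection is the polygon with vertices (4,5), (4,4), (5.5,4), (7,3), (3,3.571), (3,5.667).
By the shoelace formula its area is 3.44.

3.44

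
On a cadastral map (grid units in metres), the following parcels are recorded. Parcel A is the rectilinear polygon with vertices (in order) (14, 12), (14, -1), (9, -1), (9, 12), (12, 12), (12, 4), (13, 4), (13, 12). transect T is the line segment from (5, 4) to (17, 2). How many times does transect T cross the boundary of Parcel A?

2

The segment meets the boundary at (9,3.333), (14,2.5).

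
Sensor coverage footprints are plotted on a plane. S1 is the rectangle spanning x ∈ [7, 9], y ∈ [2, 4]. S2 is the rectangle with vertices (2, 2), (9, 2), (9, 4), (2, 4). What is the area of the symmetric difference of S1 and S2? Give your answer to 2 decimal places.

|S1∩S2|: x∈[7,9], y∈[2,4] → 2·2 = 4.
|S1 △ S2| = |S1| + |S2| − 2·|S1∩S2| = 4 + 14 − 8 = 10.00.

10.00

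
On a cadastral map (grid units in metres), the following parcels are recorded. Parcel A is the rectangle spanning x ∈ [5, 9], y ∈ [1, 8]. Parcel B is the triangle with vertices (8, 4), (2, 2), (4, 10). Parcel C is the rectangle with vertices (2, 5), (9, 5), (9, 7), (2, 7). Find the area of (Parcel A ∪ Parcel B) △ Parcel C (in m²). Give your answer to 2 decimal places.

31.83

|Parcel A ∪ Parcel B| = 41.8333.
|(Parcel A ∪ Parcel B) ∩ Parcel C| = 12.
|(Parcel A ∪ Parcel B) △ Parcel C| = 41.8333 + 14 − 24 = 31.83.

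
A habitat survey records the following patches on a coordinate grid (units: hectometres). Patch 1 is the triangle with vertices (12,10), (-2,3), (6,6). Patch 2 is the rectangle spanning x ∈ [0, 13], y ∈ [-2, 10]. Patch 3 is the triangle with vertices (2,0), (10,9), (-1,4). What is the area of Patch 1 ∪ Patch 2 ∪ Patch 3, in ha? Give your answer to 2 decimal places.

By inclusion–exclusion:
Individual areas: |Patch 1| = 7, |Patch 2| = 156, |Patch 3| = 29.5.
|Patch 1∩Patch 2| = 6.75.
|Patch 1∩Patch 3| = 6.4368.
|Patch 2∩Patch 3| = 28.6061.
|Patch 1∩Patch 2∩Patch 3| = 6.2955.
|Patch 1 ∪ Patch 2 ∪ Patch 3| = 192.5 − 41.7929 + 6.2955 = 157.00.

157.00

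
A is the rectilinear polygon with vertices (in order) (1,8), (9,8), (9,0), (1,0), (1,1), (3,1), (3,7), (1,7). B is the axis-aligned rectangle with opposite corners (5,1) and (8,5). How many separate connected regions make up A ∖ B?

A ∖ B is a single connected region.

1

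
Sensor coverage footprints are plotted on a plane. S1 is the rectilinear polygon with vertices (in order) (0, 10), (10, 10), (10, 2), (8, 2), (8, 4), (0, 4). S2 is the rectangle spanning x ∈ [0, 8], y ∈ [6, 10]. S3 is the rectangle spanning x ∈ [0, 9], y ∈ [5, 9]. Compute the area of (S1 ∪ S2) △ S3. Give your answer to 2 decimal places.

28.00

|S1 ∪ S2| = 64.
|(S1 ∪ S2) ∩ S3| = 36.
|(S1 ∪ S2) △ S3| = 64 + 36 − 72 = 28.00.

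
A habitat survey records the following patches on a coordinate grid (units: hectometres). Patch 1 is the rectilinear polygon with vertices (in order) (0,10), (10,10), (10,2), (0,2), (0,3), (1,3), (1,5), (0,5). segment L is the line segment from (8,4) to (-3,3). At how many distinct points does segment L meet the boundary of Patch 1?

1

The segment meets the boundary at (1,3.364).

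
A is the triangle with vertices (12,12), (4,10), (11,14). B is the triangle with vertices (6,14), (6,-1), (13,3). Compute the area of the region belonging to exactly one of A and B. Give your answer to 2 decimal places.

|A| = 9, |B| = 52.5, |A∩B| = 1.458.
|A △ B| = |A| + |B| − 2·|A∩B| = 9 + 52.5 − 2.916 = 58.58.

58.58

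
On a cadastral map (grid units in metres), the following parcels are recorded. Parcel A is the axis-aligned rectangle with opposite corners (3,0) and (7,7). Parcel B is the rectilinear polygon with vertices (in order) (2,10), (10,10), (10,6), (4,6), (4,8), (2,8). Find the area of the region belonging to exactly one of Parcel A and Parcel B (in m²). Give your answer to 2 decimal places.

50.00

|Parcel A| = 28, |Parcel B| = 28, |Parcel A∩Parcel B| = 3.
|Parcel A △ Parcel B| = |Parcel A| + |Parcel B| − 2·|Parcel A∩Parcel B| = 28 + 28 − 6 = 50.00.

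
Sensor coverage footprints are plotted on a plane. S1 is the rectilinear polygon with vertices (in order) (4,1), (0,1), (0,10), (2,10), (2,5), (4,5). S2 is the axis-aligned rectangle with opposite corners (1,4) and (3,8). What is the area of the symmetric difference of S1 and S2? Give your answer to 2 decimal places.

|S1| = 26, |S2| = 8, |S1∩S2| = 5.
|S1 △ S2| = |S1| + |S2| − 2·|S1∩S2| = 26 + 8 − 10 = 24.00.

24.00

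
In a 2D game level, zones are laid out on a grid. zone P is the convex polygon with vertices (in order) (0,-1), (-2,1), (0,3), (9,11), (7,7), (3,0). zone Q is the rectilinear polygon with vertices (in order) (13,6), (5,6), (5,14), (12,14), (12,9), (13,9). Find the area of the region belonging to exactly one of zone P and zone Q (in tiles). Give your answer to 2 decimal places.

|zone P| = 36.5, |zone Q| = 59, |zone P∩zone Q| = 6.6032.
|zone P △ zone Q| = |zone P| + |zone Q| − 2·|zone P∩zone Q| = 36.5 + 59 − 13.2063 = 82.29.

82.29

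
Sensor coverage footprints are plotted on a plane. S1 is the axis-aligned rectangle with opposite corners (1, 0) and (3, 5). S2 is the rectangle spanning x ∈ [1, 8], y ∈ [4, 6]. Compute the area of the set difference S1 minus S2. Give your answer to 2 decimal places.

8.00

|S1∩S2|: x∈[1,3], y∈[4,5] → 2·1 = 2.
|S1| = 10.
|S1 ∖ S2| = |S1| − |S1∩S2| = 10 − 2 = 8.00.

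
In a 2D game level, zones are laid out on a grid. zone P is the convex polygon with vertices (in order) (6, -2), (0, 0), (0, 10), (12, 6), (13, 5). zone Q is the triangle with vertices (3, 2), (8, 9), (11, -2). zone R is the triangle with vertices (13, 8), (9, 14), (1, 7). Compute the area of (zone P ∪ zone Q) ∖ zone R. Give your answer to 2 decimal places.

|zone P ∪ zone Q| = 103.8727.
|(zone P ∪ zone Q) ∩ zone R| = 6.5847.
|(zone P ∪ zone Q) ∖ zone R| = 103.8727 − 6.5847 = 97.29.

97.29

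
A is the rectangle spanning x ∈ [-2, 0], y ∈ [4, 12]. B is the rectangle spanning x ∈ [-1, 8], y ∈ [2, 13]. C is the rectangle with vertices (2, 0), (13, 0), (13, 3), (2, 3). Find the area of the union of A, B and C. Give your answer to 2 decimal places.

134.00

By inclusion–exclusion:
Individual areas: |A| = 16, |B| = 99, |C| = 33.
|A∩B|: x∈[-1,0], y∈[4,12] → 1·8 = 8.
|A∩C| = 0 (no overlap).
|B∩C|: x∈[2,8], y∈[2,3] → 6·1 = 6.
|A∩B∩C| = 0.
|A ∪ B ∪ C| = 148 − 14 + 0 = 134.00.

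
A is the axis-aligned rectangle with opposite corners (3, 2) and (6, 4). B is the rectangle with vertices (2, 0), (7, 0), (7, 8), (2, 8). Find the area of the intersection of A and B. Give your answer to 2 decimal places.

|A∩B|: x∈[3,6], y∈[2,4] → 3·2 = 6.

6.00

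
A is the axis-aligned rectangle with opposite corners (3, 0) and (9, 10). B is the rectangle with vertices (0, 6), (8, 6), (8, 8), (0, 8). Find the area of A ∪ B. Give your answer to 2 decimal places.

66.00

By inclusion–exclusion:
Individual areas: |A| = 60, |B| = 16.
|A∩B|: x∈[3,8], y∈[6,8] → 5·2 = 10.
|A ∪ B| = 76 − 10 = 66.00.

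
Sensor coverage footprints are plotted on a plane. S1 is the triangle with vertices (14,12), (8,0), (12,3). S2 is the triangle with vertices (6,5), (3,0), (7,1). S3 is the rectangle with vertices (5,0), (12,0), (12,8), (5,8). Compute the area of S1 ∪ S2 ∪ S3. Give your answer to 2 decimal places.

63.83

By inclusion–exclusion:
Individual areas: |S1| = 15, |S2| = 8.5, |S3| = 56.
|S1∩S2| = 0.
|S1∩S3| = 10.
|S2∩S3| = 5.6667.
|S1∩S2∩S3| = 0.
|S1 ∪ S2 ∪ S3| = 79.5 − 15.6667 + 0 = 63.83.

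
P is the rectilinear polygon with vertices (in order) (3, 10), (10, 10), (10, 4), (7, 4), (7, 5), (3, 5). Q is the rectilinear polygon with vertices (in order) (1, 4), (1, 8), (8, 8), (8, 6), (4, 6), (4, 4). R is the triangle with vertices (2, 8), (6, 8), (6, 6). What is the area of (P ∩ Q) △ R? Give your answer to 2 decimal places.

|P ∩ Q| = 11.
|(P ∩ Q) ∩ R| = 3.75.
|(P ∩ Q) △ R| = 11 + 4 − 7.5 = 7.50.

7.50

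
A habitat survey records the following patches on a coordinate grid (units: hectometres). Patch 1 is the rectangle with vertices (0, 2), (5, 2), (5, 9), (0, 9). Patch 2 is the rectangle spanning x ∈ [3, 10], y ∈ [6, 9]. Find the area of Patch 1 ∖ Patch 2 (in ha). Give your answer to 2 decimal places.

|Patch 1∩Patch 2|: x∈[3,5], y∈[6,9] → 2·3 = 6.
|Patch 1| = 35.
|Patch 1 ∖ Patch 2| = |Patch 1| − |Patch 1∩Patch 2| = 35 − 6 = 29.00.

29.00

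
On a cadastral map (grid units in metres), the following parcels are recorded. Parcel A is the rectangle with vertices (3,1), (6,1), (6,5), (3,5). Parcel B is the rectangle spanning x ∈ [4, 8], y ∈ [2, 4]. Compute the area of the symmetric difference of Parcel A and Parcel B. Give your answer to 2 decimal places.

12.00

|Parcel A∩Parcel B|: x∈[4,6], y∈[2,4] → 2·2 = 4.
|Parcel A △ Parcel B| = |Parcel A| + |Parcel B| − 2·|Parcel A∩Parcel B| = 12 + 8 − 8 = 12.00.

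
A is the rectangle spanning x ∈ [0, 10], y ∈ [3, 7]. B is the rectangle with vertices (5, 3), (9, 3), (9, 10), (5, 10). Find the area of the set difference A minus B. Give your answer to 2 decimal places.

|A∩B|: x∈[5,9], y∈[3,7] → 4·4 = 16.
|A| = 40.
|A ∖ B| = |A| − |A∩B| = 40 − 16 = 24.00.

24.00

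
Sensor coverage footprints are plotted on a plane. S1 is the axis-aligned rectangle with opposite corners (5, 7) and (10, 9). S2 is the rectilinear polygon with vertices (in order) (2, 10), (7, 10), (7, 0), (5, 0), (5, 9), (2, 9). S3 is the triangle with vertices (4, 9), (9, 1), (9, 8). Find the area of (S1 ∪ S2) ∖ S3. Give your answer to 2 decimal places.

|S1 ∪ S2| = 29.
|(S1 ∪ S2) ∩ S3| = 8.
|(S1 ∪ S2) ∖ S3| = 29 − 8 = 21.00.

21.00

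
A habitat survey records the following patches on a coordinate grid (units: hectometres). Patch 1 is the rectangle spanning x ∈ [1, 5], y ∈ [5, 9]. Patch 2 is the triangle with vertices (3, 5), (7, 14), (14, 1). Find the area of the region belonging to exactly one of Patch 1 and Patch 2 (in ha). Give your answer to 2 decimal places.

|Patch 1| = 16, |Patch 2| = 57.5, |Patch 1∩Patch 2| = 4.4444.
|Patch 1 △ Patch 2| = |Patch 1| + |Patch 2| − 2·|Patch 1∩Patch 2| = 16 + 57.5 − 8.8889 = 64.61.

64.61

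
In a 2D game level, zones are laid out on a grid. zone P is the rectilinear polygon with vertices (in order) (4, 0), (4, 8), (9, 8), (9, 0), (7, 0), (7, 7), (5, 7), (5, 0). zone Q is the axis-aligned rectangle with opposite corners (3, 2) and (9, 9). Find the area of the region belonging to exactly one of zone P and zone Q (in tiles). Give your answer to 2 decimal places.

28.00

|zone P| = 26, |zone Q| = 42, |zone P∩zone Q| = 20.
|zone P △ zone Q| = |zone P| + |zone Q| − 2·|zone P∩zone Q| = 26 + 42 − 40 = 28.00.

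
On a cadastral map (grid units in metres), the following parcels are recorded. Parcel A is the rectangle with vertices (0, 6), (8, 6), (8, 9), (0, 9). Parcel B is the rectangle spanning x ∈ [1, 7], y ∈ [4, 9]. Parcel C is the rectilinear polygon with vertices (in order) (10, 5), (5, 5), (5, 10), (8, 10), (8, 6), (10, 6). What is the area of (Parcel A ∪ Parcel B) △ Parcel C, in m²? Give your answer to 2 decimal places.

|Parcel A ∪ Parcel B| = 36.
|(Parcel A ∪ Parcel B) ∩ Parcel C| = 11.
|(Parcel A ∪ Parcel B) △ Parcel C| = 36 + 17 − 22 = 31.00.

31.00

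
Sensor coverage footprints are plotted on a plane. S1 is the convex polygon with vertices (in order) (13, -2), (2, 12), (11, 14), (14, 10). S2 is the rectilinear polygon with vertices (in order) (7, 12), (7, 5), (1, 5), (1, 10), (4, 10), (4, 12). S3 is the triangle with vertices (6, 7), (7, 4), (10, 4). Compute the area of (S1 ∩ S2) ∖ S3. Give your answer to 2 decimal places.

13.13

|S1 ∩ S2| = 13.4805.
|(S1 ∩ S2) ∩ S3| = 0.3499.
|(S1 ∩ S2) ∖ S3| = 13.4805 − 0.3499 = 13.13.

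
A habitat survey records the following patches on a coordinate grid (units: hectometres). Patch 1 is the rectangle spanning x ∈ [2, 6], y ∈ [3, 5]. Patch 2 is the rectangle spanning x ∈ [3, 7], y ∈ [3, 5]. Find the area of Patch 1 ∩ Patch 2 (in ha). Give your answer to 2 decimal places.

6.00

|Patch 1∩Patch 2|: x∈[3,6], y∈[3,5] → 3·2 = 6.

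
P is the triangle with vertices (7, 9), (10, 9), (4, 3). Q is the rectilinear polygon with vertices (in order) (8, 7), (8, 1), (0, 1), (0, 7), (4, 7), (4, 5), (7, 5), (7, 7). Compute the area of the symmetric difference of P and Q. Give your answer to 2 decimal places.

48.00

|P| = 9, |Q| = 42, |P∩Q| = 1.5.
|P △ Q| = |P| + |Q| − 2·|P∩Q| = 9 + 42 − 3 = 48.00.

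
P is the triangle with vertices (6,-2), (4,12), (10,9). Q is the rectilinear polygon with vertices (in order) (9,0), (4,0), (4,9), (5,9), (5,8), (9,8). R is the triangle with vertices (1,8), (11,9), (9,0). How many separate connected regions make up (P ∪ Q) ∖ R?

2

(P ∪ Q) ∖ R splits into 2 disjoint pieces (area 13.513, area 10.7553).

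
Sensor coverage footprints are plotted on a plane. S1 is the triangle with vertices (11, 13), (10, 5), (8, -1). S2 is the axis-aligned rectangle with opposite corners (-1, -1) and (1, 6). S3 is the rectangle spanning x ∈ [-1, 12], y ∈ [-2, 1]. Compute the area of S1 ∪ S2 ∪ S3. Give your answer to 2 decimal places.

53.76

By inclusion–exclusion:
Individual areas: |S1| = 5, |S2| = 14, |S3| = 39.
|S1∩S2| = 0.
|S1∩S3| = 0.2381.
|S2∩S3|: x∈[-1,1], y∈[-1,1] → 2·2 = 4.
|S1∩S2∩S3| = 0.
|S1 ∪ S2 ∪ S3| = 58 − 4.2381 + 0 = 53.76.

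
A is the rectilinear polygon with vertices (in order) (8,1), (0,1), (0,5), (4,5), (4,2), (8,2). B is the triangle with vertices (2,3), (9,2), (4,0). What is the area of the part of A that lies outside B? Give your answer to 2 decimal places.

|A| = 20, |A∩B| = 5.931.
|A ∖ B| = |A| − |A∩B| = 20 − 5.931 = 14.07.

14.07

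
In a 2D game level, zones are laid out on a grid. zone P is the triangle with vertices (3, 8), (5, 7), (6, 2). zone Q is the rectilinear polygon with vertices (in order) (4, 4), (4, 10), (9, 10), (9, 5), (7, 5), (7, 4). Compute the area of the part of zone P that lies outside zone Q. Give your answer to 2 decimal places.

1.35

|zone P| = 4.5, |zone P∩zone Q| = 3.15.
|zone P ∖ zone Q| = |zone P| − |zone P∩zone Q| = 4.5 − 3.15 = 1.35.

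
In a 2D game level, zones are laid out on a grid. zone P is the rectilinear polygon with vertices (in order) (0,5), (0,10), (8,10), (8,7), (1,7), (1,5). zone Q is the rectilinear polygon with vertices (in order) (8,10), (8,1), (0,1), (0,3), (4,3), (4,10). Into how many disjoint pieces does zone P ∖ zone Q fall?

1

zone P ∖ zone Q is a single connected region.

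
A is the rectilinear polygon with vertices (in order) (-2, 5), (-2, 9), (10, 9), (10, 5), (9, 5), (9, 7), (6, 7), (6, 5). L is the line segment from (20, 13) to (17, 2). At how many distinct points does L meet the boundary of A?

0

The segment lies entirely outside A and never meets its boundary.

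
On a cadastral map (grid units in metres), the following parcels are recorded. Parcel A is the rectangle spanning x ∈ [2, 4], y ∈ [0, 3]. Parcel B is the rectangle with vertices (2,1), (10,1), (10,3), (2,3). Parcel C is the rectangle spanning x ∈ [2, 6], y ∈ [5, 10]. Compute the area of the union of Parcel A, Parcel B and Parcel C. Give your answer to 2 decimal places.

By inclusion–exclusion:
Individual areas: |Parcel A| = 6, |Parcel B| = 16, |Parcel C| = 20.
|Parcel A∩Parcel B|: x∈[2,4], y∈[1,3] → 2·2 = 4.
|Parcel A∩Parcel C| = 0 (no overlap).
|Parcel B∩Parcel C| = 0 (no overlap).
|Parcel A∩Parcel B∩Parcel C| = 0.
|Parcel A ∪ Parcel B ∪ Parcel C| = 42 − 4 + 0 = 38.00.

38.00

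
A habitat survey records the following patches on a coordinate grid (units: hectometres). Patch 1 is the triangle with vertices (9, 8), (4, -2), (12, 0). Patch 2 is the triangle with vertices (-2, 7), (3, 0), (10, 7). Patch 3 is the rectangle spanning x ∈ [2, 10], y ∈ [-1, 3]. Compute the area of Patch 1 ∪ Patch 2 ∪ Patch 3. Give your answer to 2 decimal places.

By inclusion–exclusion:
Individual areas: |Patch 1| = 35, |Patch 2| = 42, |Patch 3| = 32.
|Patch 1∩Patch 2| = 2.108.
|Patch 1∩Patch 3| = 17.5.
|Patch 2∩Patch 3| = 6.8.
|Patch 1∩Patch 2∩Patch 3| = 0.
|Patch 1 ∪ Patch 2 ∪ Patch 3| = 109 − 26.408 + 0 = 82.59.

82.59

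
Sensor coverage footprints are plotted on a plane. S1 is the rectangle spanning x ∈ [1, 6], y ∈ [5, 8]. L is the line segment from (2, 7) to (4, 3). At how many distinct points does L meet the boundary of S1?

1

The segment meets the boundary at (3,5).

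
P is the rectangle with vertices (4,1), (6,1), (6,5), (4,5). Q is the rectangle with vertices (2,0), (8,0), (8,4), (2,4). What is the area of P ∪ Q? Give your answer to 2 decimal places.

26.00

By inclusion–exclusion:
Individual areas: |P| = 8, |Q| = 24.
|P∩Q|: x∈[4,6], y∈[1,4] → 2·3 = 6.
|P ∪ Q| = 32 − 6 = 26.00.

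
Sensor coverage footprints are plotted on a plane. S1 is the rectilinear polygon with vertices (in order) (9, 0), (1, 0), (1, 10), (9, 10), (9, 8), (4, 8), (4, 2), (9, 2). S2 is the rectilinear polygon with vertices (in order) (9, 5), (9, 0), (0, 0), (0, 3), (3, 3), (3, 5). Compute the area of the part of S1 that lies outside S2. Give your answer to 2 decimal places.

|S1| = 50, |S1∩S2| = 21.
|S1 ∖ S2| = |S1| − |S1∩S2| = 50 − 21 = 29.00.

29.00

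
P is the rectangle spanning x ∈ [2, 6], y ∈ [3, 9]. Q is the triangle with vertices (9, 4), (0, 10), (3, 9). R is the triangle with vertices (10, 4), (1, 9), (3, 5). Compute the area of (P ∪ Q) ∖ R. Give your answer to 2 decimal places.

16.00

|P ∪ Q| = 25.5833.
|(P ∪ Q) ∩ R| = 9.5826.
|(P ∪ Q) ∖ R| = 25.5833 − 9.5826 = 16.00.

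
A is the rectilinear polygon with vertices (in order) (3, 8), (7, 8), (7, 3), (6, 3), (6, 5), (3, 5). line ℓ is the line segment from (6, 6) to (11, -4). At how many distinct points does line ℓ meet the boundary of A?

The segment meets the boundary at (7,4).

1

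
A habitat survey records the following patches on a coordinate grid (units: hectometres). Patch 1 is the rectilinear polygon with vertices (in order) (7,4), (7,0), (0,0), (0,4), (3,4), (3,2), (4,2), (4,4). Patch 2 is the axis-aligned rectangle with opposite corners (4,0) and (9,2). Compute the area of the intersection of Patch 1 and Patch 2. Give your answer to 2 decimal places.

6.00

The intersection is the polygon with vertices (7,0), (4,0), (4,2), (7,2).
By the shoelace formula its area is 6.00.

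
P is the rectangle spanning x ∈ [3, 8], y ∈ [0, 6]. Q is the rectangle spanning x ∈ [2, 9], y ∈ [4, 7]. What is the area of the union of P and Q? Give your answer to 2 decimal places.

By inclusion–exclusion:
Individual areas: |P| = 30, |Q| = 21.
|P∩Q|: x∈[3,8], y∈[4,6] → 5·2 = 10.
|P ∪ Q| = 51 − 10 = 41.00.

41.00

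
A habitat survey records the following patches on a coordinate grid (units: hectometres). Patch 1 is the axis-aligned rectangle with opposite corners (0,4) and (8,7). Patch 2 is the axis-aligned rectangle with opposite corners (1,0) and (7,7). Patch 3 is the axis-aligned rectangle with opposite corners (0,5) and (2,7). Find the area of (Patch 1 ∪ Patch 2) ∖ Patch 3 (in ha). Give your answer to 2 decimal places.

44.00

|Patch 1 ∪ Patch 2| = 48.
|(Patch 1 ∪ Patch 2) ∩ Patch 3| = 4.
|(Patch 1 ∪ Patch 2) ∖ Patch 3| = 48 − 4 = 44.00.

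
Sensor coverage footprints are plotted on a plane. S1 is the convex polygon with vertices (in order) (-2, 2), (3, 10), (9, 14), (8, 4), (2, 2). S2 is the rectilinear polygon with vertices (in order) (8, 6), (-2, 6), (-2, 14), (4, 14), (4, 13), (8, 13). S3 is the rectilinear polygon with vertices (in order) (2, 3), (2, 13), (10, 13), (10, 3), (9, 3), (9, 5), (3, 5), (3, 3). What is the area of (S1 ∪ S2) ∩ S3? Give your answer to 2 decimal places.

54.00

The region (S1 ∪ S2) ∩ S3 is the polygon with vertices (7.5,13), (8.9,13), (8.1,5), (3,5), (3,3), (2,3), (2,13), (4,13).
By the shoelace formula its area is 54.00.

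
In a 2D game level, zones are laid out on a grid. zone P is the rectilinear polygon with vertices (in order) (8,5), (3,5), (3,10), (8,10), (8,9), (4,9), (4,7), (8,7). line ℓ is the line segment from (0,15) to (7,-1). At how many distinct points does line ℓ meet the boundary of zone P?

The segment meets the boundary at (4.375,5), (3,8.143).

2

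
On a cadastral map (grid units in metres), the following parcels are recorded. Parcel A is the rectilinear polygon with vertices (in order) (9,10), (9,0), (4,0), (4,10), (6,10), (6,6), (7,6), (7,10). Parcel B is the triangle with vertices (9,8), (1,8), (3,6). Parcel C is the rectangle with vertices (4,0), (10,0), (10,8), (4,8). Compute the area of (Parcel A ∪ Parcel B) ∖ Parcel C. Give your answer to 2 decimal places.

|Parcel A ∪ Parcel B| = 50.6667.
|(Parcel A ∪ Parcel B) ∩ Parcel C| = 38.8333.
|(Parcel A ∪ Parcel B) ∖ Parcel C| = 50.6667 − 38.8333 = 11.83.

11.83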